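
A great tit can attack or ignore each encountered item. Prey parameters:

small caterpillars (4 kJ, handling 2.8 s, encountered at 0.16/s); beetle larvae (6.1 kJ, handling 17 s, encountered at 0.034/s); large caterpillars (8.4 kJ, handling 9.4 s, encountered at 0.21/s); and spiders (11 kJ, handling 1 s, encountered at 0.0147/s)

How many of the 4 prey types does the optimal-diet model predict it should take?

3

Profitabilities (E/h, kJ/s): spiders 11, small caterpillars 1.43, large caterpillars 0.894, beetle larvae 0.359. Add prey in this order while the next type's profitability exceeds the intake rate on those already taken.
Rate on top 1: 0.1594. small caterpillars: 1.43 > 0.1594 → include.
Rate on top 2: 0.5481. large caterpillars: 0.894 > 0.5481 → include.
Rate on top 3: 0.7466. beetle larvae: 0.359 < 0.7466 → exclude; stop.
Optimal diet: spiders, small caterpillars, large caterpillars — 3 of 4 types.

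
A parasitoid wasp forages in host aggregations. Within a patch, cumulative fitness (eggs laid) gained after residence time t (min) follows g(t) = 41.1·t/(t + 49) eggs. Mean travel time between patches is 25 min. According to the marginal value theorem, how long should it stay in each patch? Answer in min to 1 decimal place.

35.0 min

Maximise g(t)/(T+t): set derivative to zero → g'(t)(T+t) = g(t).
g'(t) = 41.1·49/(t + 49)². Setting 41.1·49/(t+49)² = 41.1t/[(t+49)(25+t)] gives 49(25+t) = t(t+49), so t² = 49×25 = 1225.
t* = √1225 = 35 min.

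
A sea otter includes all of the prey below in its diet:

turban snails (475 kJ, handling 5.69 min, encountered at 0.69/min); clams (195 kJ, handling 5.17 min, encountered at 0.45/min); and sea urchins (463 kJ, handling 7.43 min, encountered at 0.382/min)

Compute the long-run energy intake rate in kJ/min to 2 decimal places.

58.70 kJ/min

R = (0.69×475 + 0.45×195 + 0.382×463) / (1 + 0.69×5.69 + 0.45×5.17 + 0.382×7.43) = 592.4/10.09 = 58.7 kJ/min.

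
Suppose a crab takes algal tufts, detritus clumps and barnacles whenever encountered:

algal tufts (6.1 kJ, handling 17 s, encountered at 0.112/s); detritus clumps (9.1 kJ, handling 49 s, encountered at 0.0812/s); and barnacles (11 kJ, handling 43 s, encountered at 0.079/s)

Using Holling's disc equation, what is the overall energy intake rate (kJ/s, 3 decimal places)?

R = Σλ_iE_i / (1 + Σλ_ih_i)
Numerator: 0.112×6.1 + 0.0812×9.1 + 0.079×11 = 2.291
Denominator: 1 + 0.112×17 + 0.0812×49 + 0.079×43 = 10.28
R = 2.291/10.28 = 0.2229 kJ/s

0.223 kJ/s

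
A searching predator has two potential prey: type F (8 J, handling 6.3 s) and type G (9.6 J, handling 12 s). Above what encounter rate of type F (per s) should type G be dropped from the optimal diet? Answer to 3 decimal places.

0.270 per s

Drop type G once their profitability E₂/h₂ falls below the rate achievable on type F alone: E₂/h₂ = λE₁/(1 + λh₁).
Solve for λ: λE₁h₂ = E₂(1 + λh₁) → λ(E₁h₂ − E₂h₁) = E₂ → λ = E₂/(E₁h₂ − E₂h₁).
λ = 9.6/(8×12 − 9.6×6.3) = 9.6/35.52 = 0.2703 per s.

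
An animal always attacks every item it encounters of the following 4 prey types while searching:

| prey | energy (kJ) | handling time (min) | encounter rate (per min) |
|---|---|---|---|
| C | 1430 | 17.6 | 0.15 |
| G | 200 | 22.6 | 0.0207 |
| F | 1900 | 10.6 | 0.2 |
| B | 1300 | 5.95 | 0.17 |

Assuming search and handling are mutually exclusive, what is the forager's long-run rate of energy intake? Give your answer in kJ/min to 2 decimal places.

113.22 kJ/min

R = Σλ_iE_i / (1 + Σλ_ih_i)
Numerator: 0.15×1430 + 0.0207×200 + 0.2×1900 + 0.17×1300 = 819.6
Denominator: 1 + 0.15×17.6 + 0.0207×22.6 + 0.2×10.6 + 0.17×5.95 = 7.239
R = 819.6/7.239 = 113.2 kJ/min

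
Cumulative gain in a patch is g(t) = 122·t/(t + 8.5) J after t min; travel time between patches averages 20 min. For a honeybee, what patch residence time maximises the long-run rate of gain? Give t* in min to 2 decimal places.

13.04 min

By the marginal value theorem, leave when the instantaneous gain rate g'(t) equals the habitat-wide average g(t)/(T + t).
g'(t) = 122·8.5/(t + 8.5)². Setting 122·8.5/(t+8.5)² = 122t/[(t+8.5)(20+t)] gives 8.5(20+t) = t(t+8.5), so t² = 8.5×20 = 170.
t* = √170 = 13.04 min.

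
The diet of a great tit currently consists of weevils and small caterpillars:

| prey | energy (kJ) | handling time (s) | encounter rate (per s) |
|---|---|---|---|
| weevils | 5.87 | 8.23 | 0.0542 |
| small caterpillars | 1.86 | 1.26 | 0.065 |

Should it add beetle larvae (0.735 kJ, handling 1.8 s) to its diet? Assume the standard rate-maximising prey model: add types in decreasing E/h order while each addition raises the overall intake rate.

Current rate: (0.0542×5.87 + 0.065×1.86)/(1 + 0.0542×8.23 + 0.065×1.26) = 0.2873 kJ/s.
beetle larvae: E/h = 0.735/1.8 = 0.4083 kJ/s.
Since 0.4083 > R, including beetle larvae increases the long-run rate.

Yes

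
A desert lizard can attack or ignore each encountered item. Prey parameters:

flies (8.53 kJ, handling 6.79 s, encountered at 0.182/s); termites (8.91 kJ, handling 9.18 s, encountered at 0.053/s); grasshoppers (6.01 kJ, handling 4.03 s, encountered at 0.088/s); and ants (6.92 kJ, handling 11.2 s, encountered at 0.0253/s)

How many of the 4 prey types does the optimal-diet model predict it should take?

Rank by E/h (kJ/s): grasshoppers 1.49, flies 1.26, termites 0.971, ants 0.618. Include each in turn until the next type's E/h falls below the running intake rate.
Rate on top 1: 0.3904. flies: 1.26 > 0.3904 → include.
Rate on top 2: 0.8035. termites: 0.971 > 0.8035 → include.
Rate on top 3: 0.8299. ants: 0.618 < 0.8299 → exclude; stop.
Optimal diet: grasshoppers, flies, termites — 3 of 4 types.

3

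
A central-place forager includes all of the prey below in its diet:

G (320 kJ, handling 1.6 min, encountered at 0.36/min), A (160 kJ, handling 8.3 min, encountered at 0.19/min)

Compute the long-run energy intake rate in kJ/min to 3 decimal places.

46.178 kJ/min

R = Σλ_iE_i / (1 + Σλ_ih_i)
Numerator: 0.36×320 + 0.19×160 = 145.6
Denominator: 1 + 0.36×1.6 + 0.19×8.3 = 3.153
R = 145.6/3.153 = 46.18 kJ/min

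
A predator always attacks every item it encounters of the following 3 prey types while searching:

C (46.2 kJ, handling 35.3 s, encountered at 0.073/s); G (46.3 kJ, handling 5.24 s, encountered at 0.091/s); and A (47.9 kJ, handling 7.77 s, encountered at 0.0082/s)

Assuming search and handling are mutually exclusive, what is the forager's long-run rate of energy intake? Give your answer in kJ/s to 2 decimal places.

1.94 kJ/s

Energy encountered per unit search time: 0.073×46.2 + 0.091×46.3 + 0.0082×47.9 = 7.979 kJ/s.
Handling time per unit search time: 0.073×35.3 + 0.091×5.24 + 0.0082×7.77 = 3.117.
Rate = 7.979/(1 + 3.117) = 1.938 kJ/s.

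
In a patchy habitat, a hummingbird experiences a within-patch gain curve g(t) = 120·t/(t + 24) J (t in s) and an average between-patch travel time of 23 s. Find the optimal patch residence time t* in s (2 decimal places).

Maximise g(t)/(T+t): set derivative to zero → g'(t)(T+t) = g(t).
g'(t) = 120·24/(t + 24)². Setting 120·24/(t+24)² = 120t/[(t+24)(23+t)] gives 24(23+t) = t(t+24), so t² = 24×23 = 552.
t* = √552 = 23.49 s.

23.49 s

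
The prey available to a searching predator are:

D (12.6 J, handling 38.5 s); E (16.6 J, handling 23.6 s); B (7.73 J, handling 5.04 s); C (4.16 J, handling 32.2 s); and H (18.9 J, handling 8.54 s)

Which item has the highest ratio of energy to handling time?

Profitability E/h (J/s): D = 12.6/38.5 = 0.327, E = 16.6/23.6 = 0.703, B = 7.73/5.04 = 1.53, C = 4.16/32.2 = 0.129, H = 18.9/8.54 = 2.21.
Ranked: H > B > E > D > C.

H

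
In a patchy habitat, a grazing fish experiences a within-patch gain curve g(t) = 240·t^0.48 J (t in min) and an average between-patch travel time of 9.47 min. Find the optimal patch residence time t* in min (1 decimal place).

8.7 min

Optimal t* satisfies g'(t*) = g(t*)/(T + t*).
g'(t) = 0.48·240·t^-0.52. Setting 0.48·240·t^-0.52 = 240·t^0.48/(9.47+t) gives 0.48(9.47+t) = t, so 0.52·t = 0.48×9.47.
t* = 0.48×9.47/0.52 = 8.742 min.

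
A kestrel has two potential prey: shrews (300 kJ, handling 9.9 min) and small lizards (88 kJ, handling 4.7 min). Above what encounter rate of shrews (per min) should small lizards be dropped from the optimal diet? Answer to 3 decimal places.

0.163 per min

Drop small lizards once their profitability E₂/h₂ falls below the rate achievable on shrews alone: E₂/h₂ = λE₁/(1 + λh₁).
Solve for λ: λE₁h₂ = E₂(1 + λh₁) → λ(E₁h₂ − E₂h₁) = E₂ → λ = E₂/(E₁h₂ − E₂h₁).
λ = 88/(300×4.7 − 88×9.9) = 88/538.8 = 0.1633 per min.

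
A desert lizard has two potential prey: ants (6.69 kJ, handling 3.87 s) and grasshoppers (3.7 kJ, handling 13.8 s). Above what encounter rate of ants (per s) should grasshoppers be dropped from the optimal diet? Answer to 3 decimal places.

The zero-one rule: include grasshoppers iff E₂/h₂ > λE₁/(1+λh₁). Equality gives the switch point.
λE₁h₂ = E₂ + λE₂h₁ ⇒ λ = E₂/(E₁h₂ − E₂h₁) = 3.7/(92.32 − 14.32) = 0.04743 per s.

0.047 per s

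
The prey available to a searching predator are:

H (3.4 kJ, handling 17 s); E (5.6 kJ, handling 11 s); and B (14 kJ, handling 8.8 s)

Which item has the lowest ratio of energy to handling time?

Profitability E/h (kJ/s): H = 3.4/17 = 0.2, E = 5.6/11 = 0.509, B = 14/8.8 = 1.59.
Ranked: B > E > H.

H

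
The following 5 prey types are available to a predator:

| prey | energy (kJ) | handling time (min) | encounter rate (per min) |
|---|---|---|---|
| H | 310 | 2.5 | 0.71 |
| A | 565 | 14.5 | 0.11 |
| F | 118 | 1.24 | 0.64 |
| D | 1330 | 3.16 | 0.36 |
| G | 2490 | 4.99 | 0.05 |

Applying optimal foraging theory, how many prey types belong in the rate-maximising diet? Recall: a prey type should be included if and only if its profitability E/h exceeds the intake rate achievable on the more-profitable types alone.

2

Profitabilities (E/h, kJ/min): G 499, D 421, H 124, F 95.2, A 39. Add prey in this order while the next type's profitability exceeds the intake rate on those already taken.
Rate on top 1: 99.64. D: 421 > 99.64 → include.
Rate on top 2: 252.7. H: 124 < 252.7 → exclude; stop.
Optimal diet: G, D — 2 of 5 types.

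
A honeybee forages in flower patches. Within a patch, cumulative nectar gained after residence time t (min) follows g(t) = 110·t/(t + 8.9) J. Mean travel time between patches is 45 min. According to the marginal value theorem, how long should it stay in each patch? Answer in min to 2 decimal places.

20.01 min

Maximise g(t)/(T+t): set derivative to zero → g'(t)(T+t) = g(t).
g'(t) = 110·8.9/(t + 8.9)². Setting 110·8.9/(t+8.9)² = 110t/[(t+8.9)(45+t)] gives 8.9(45+t) = t(t+8.9), so t² = 8.9×45 = 400.5.
t* = √400.5 = 20.01 min.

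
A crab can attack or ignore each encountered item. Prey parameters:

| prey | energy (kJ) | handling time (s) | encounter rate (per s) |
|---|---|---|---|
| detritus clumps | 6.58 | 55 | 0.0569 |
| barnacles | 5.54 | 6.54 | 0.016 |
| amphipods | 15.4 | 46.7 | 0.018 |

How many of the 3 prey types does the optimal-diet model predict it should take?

2

E/h in descending order: barnacles 0.847, amphipods 0.33, detritus clumps 0.12 kJ/s. The optimal diet is the largest prefix of this list for which every included type satisfies E_i/h_i > R on the types above it.
Rate on top 1: 0.08024. amphipods: 0.33 > 0.08024 → include.
Rate on top 2: 0.1881. detritus clumps: 0.12 < 0.1881 → exclude; stop.
Optimal diet: barnacles, amphipods — 2 of 3 types.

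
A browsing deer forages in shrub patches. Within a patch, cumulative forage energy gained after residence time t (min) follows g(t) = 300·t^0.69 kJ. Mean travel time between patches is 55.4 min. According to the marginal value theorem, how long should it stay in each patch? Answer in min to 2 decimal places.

123.31 min

By the marginal value theorem, leave when the instantaneous gain rate g'(t) equals the habitat-wide average g(t)/(T + t).
g'(t) = 0.69·300·t^-0.31. Setting 0.69·300·t^-0.31 = 300·t^0.69/(55.4+t) gives 0.69(55.4+t) = t, so 0.31·t = 0.69×55.4.
t* = 0.69×55.4/0.31 = 123.3 min.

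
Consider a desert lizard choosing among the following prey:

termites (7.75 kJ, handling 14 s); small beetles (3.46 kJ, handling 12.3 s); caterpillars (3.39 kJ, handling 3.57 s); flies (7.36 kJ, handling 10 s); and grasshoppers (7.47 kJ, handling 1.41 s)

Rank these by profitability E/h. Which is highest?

grasshoppers

In descending order of E/h:
grasshoppers: 7.47/1.41 = 5.3 kJ/s
caterpillars: 3.39/3.57 = 0.95 kJ/s
flies: 7.36/10 = 0.736 kJ/s
termites: 7.75/14 = 0.554 kJ/s
small beetles: 3.46/12.3 = 0.281 kJ/s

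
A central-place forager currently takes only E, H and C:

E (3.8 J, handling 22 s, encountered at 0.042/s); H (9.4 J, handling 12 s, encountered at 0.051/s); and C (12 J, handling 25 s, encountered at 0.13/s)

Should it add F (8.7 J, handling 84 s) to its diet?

Current rate: (0.042×3.8 + 0.051×9.4 + 0.13×12)/(1 + 0.042×22 + 0.051×12 + 0.13×25) = 0.3801 J/s.
F: E/h = 8.7/84 = 0.1036 J/s.
0.1036 < 0.3801, so adding F would lower the average — exclude it.

No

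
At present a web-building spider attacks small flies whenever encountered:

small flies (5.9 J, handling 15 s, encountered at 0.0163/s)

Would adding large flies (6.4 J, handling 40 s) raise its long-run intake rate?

Yes

Intake rate on the current diet: R = (0.0163×5.9) / (1 + 0.0163×15) = 0.09617/1.244 = 0.07728 J/s.
Profitability of large flies: 6.4/40 = 0.16 J/s.
Since 0.16 > R, including large flies increases the long-run rate.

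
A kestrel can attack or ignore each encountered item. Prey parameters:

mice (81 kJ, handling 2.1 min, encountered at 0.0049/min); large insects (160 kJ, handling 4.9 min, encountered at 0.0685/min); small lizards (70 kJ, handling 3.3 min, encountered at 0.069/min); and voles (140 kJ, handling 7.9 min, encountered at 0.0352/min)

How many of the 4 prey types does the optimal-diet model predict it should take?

Rank by E/h (kJ/min): mice 38.6, large insects 32.7, small lizards 21.2, voles 17.7. Include each in turn until the next type's E/h falls below the running intake rate.
Rate on top 1: 0.3929. large insects: 32.7 > 0.3929 → include.
Rate on top 2: 8.438. small lizards: 21.2 > 8.438 → include.
Rate on top 3: 10.29. voles: 17.7 > 10.29 → include.
Optimal diet: mice, large insects, small lizards, voles — 4 of 4 types.

4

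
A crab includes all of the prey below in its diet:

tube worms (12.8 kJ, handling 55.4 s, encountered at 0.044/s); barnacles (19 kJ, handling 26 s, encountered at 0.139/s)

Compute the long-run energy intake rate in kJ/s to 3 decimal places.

0.454 kJ/s

R = (0.044×12.8 + 0.139×19) / (1 + 0.044×55.4 + 0.139×26) = 3.204/7.052 = 0.4544 kJ/s.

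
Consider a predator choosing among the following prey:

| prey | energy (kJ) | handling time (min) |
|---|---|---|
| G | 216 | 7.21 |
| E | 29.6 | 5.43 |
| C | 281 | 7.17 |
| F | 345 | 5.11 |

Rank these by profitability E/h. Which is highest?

F

Profitability E/h (kJ/min): G = 216/7.21 = 30, E = 29.6/5.43 = 5.45, C = 281/7.17 = 39.2, F = 345/5.11 = 67.5.
Ranked: F > C > G > E.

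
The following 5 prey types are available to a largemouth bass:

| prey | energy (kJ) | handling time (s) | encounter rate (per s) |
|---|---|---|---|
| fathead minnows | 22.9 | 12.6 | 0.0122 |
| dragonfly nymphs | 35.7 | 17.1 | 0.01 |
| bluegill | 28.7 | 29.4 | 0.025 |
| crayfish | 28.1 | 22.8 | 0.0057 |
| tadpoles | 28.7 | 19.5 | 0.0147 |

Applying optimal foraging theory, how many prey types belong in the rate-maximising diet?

Rank by E/h (kJ/s): dragonfly nymphs 2.09, fathead minnows 1.82, tadpoles 1.47, crayfish 1.23, bluegill 0.976. Include each in turn until the next type's E/h falls below the running intake rate.
Rate on top 1: 0.3049. fathead minnows: 1.82 > 0.3049 → include.
Rate on top 2: 0.4804. tadpoles: 1.47 > 0.4804 → include.
Rate on top 3: 0.6568. crayfish: 1.23 > 0.6568 → include.
Rate on top 4: 0.6997. bluegill: 0.976 > 0.6997 → include.
Optimal diet: dragonfly nymphs, fathead minnows, tadpoles, crayfish, bluegill — 5 of 5 types.

5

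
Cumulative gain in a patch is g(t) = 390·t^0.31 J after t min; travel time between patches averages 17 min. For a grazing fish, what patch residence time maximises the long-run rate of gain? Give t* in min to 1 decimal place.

Optimal t* satisfies g'(t*) = g(t*)/(T + t*).
g'(t) = 0.31·390·t^-0.69. Setting 0.31·390·t^-0.69 = 390·t^0.31/(17+t) gives 0.31(17+t) = t, so 0.69·t = 0.31×17.
t* = 0.31×17/0.69 = 7.638 min.

7.6 min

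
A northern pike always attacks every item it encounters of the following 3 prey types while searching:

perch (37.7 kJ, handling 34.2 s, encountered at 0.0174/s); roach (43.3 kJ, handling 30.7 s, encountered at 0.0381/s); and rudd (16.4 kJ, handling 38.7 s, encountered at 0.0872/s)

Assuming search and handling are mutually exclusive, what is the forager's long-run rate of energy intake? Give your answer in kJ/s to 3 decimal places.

0.608 kJ/s

Energy encountered per unit search time: 0.0174×37.7 + 0.0381×43.3 + 0.0872×16.4 = 3.736 kJ/s.
Handling time per unit search time: 0.0174×34.2 + 0.0381×30.7 + 0.0872×38.7 = 5.139.
Rate = 3.736/(1 + 5.139) = 0.6085 kJ/s.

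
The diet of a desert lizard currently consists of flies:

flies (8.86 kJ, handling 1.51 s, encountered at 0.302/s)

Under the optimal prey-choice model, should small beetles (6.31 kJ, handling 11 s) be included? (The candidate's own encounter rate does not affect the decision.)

Intake rate on the current diet: R = (0.302×8.86) / (1 + 0.302×1.51) = 2.676/1.456 = 1.838 kJ/s.
Profitability of small beetles: 6.31/11 = 0.5736 kJ/s.
Since 0.5736 < R, time spent handling small beetles is better spent searching.

No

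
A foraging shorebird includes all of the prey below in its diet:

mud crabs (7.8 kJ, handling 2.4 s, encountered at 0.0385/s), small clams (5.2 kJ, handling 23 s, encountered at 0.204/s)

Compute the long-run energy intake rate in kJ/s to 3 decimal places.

Energy encountered per unit search time: 0.0385×7.8 + 0.204×5.2 = 1.361 kJ/s.
Handling time per unit search time: 0.0385×2.4 + 0.204×23 = 4.784.
Rate = 1.361/(1 + 4.784) = 0.2353 kJ/s.

0.235 kJ/s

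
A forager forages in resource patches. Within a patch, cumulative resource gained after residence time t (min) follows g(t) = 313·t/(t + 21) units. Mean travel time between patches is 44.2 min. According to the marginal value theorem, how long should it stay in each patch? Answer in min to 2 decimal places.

Optimal t* satisfies g'(t*) = g(t*)/(T + t*).
g'(t) = 313·21/(t + 21)². Setting 313·21/(t+21)² = 313t/[(t+21)(44.2+t)] gives 21(44.2+t) = t(t+21), so t² = 21×44.2 = 928.2.
t* = √928.2 = 30.47 min.

30.47 min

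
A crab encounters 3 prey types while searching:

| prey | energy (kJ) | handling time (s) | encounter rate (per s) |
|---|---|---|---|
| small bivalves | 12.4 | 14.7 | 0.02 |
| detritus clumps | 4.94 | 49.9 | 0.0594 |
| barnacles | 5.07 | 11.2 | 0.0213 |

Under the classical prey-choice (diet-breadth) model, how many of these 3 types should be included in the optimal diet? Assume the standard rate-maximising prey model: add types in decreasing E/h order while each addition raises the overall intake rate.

2

E/h in descending order: small bivalves 0.844, barnacles 0.453, detritus clumps 0.099 kJ/s. The optimal diet is the largest prefix of this list for which every included type satisfies E_i/h_i > R on the types above it.
Rate on top 1: 0.1917. barnacles: 0.453 > 0.1917 → include.
Rate on top 2: 0.2323. detritus clumps: 0.099 < 0.2323 → exclude; stop.
Optimal diet: small bivalves, barnacles — 2 of 3 types.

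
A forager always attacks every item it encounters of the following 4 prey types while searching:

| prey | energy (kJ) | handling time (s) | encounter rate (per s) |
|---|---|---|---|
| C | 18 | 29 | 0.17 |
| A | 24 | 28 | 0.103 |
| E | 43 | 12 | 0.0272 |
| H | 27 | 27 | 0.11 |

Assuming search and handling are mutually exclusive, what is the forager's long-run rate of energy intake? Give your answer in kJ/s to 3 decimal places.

R = (0.17×18 + 0.103×24 + 0.0272×43 + 0.11×27) / (1 + 0.17×29 + 0.103×28 + 0.0272×12 + 0.11×27) = 9.672/12.11 = 0.7986 kJ/s.

0.799 kJ/s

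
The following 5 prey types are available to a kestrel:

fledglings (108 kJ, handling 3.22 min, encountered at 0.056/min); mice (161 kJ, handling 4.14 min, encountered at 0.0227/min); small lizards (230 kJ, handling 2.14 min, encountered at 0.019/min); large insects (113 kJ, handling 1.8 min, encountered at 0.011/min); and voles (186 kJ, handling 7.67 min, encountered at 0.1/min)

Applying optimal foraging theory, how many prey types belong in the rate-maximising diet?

5

Profitabilities (E/h, kJ/min): small lizards 107, large insects 62.8, mice 38.9, fledglings 33.5, voles 24.3. Add prey in this order while the next type's profitability exceeds the intake rate on those already taken.
Rate on top 1: 4.199. large insects: 62.8 > 4.199 → include.
Rate on top 2: 5.293. mice: 38.9 > 5.293 → include.
Rate on top 3: 8.028. fledglings: 33.5 > 8.028 → include.
Rate on top 4: 11.47. voles: 24.3 > 11.47 → include.
Optimal diet: small lizards, large insects, mice, fledglings, voles — 5 of 5 types.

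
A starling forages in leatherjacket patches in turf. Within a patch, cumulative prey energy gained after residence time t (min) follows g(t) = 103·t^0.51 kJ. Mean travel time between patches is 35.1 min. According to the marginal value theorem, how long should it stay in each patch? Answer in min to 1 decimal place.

Maximise g(t)/(T+t): set derivative to zero → g'(t)(T+t) = g(t).
g'(t) = 0.51·103·t^-0.49. Setting 0.51·103·t^-0.49 = 103·t^0.51/(35.1+t) gives 0.51(35.1+t) = t, so 0.49·t = 0.51×35.1.
t* = 0.51×35.1/0.49 = 36.53 min.

36.5 min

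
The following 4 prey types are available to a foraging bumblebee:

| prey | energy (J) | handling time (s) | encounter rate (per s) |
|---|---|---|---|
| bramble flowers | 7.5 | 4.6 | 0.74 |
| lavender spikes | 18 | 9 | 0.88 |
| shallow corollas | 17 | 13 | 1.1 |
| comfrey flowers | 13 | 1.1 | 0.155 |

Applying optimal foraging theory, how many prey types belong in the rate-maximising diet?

2

Profitabilities (E/h, J/s): comfrey flowers 11.8, lavender spikes 2, bramble flowers 1.63, shallow corollas 1.31. Add prey in this order while the next type's profitability exceeds the intake rate on those already taken.
Rate on top 1: 1.721. lavender spikes: 2 > 1.721 → include.
Rate on top 2: 1.964. bramble flowers: 1.63 < 1.964 → exclude; stop.
Optimal diet: comfrey flowers, lavender spikes — 2 of 4 types.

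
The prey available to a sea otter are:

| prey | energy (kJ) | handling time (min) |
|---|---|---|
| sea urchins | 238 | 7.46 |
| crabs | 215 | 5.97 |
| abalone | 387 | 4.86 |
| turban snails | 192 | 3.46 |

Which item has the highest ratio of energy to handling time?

abalone

In descending order of E/h:
abalone: 387/4.86 = 79.6 kJ/min
turban snails: 192/3.46 = 55.5 kJ/min
crabs: 215/5.97 = 36 kJ/min
sea urchins: 238/7.46 = 31.9 kJ/min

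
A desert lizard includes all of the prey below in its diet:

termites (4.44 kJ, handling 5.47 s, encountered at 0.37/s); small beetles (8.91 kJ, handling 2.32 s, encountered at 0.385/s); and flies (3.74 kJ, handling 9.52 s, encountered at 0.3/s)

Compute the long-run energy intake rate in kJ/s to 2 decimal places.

0.91 kJ/s

R = Σλ_iE_i / (1 + Σλ_ih_i)
Numerator: 0.37×4.44 + 0.385×8.91 + 0.3×3.74 = 6.195
Denominator: 1 + 0.37×5.47 + 0.385×2.32 + 0.3×9.52 = 6.773
R = 6.195/6.773 = 0.9147 kJ/s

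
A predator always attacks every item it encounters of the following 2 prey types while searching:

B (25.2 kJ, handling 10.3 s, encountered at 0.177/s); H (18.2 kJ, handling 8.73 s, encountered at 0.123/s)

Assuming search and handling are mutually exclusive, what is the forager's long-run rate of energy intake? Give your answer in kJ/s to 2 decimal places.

1.72 kJ/s

Energy encountered per unit search time: 0.177×25.2 + 0.123×18.2 = 6.699 kJ/s.
Handling time per unit search time: 0.177×10.3 + 0.123×8.73 = 2.897.
Rate = 6.699/(1 + 2.897) = 1.719 kJ/s.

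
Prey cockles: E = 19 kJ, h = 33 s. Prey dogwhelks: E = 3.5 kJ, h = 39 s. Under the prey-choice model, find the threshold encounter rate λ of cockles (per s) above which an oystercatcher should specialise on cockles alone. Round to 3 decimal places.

0.006 per s

The zero-one rule: include dogwhelks iff E₂/h₂ > λE₁/(1+λh₁). Equality gives the switch point.
λE₁h₂ = E₂ + λE₂h₁ ⇒ λ = E₂/(E₁h₂ − E₂h₁) = 3.5/(741 − 115.5) = 0.005596 per s.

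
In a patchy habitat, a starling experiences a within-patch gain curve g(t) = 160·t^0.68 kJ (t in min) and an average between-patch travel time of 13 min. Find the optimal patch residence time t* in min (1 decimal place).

27.6 min

By the marginal value theorem, leave when the instantaneous gain rate g'(t) equals the habitat-wide average g(t)/(T + t).
g'(t) = 0.68·160·t^-0.32. Setting 0.68·160·t^-0.32 = 160·t^0.68/(13+t) gives 0.68(13+t) = t, so 0.32·t = 0.68×13.
t* = 0.68×13/0.32 = 27.63 min.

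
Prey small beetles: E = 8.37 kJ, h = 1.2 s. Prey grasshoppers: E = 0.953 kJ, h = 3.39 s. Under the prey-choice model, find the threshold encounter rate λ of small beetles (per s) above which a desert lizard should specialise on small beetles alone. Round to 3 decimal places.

0.035 per s

The zero-one rule: include grasshoppers iff E₂/h₂ > λE₁/(1+λh₁). Equality gives the switch point.
λE₁h₂ = E₂ + λE₂h₁ ⇒ λ = E₂/(E₁h₂ − E₂h₁) = 0.953/(28.37 − 1.144) = 0.035 per s.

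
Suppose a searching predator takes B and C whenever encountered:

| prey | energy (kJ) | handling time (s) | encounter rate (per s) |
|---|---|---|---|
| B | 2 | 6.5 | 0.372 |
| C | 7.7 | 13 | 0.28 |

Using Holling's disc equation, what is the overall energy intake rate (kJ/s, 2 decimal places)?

R = (0.372×2 + 0.28×7.7) / (1 + 0.372×6.5 + 0.28×13) = 2.9/7.058 = 0.4109 kJ/s.

0.41 kJ/s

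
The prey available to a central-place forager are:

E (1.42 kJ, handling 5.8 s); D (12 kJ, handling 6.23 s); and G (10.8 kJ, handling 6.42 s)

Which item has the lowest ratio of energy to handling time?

In descending order of E/h:
D: 12/6.23 = 1.93 kJ/s
G: 10.8/6.42 = 1.68 kJ/s
E: 1.42/5.8 = 0.245 kJ/s

E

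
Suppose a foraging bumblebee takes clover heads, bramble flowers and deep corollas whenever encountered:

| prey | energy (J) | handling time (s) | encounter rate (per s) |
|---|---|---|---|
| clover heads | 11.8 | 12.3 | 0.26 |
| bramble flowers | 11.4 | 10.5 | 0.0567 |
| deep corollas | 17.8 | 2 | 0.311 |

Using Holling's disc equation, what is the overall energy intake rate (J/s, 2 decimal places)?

R = Σλ_iE_i / (1 + Σλ_ih_i)
Numerator: 0.26×11.8 + 0.0567×11.4 + 0.311×17.8 = 9.25
Denominator: 1 + 0.26×12.3 + 0.0567×10.5 + 0.311×2 = 5.415
R = 9.25/5.415 = 1.708 J/s

1.71 J/s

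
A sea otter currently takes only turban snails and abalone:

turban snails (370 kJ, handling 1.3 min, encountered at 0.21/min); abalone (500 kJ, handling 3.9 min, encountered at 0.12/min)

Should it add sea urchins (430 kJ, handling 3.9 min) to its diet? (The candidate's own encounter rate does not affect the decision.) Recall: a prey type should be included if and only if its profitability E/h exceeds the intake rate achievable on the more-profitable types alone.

Intake rate on the current diet: R = (0.21×370 + 0.12×500) / (1 + 0.21×1.3 + 0.12×3.9) = 137.7/1.741 = 79.09 kJ/min.
sea urchins: E/h = 430/3.9 = 110.3 kJ/min.
110.3 > 79.09, so adding sea urchins raises the average — include it.

Yes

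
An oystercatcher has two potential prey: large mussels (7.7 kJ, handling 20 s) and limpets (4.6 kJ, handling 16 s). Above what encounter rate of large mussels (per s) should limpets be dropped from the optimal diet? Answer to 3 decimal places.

0.147 per s

Drop limpets once their profitability E₂/h₂ falls below the rate achievable on large mussels alone: E₂/h₂ = λE₁/(1 + λh₁).
Solve for λ: λE₁h₂ = E₂(1 + λh₁) → λ(E₁h₂ − E₂h₁) = E₂ → λ = E₂/(E₁h₂ − E₂h₁).
λ = 4.6/(7.7×16 − 4.6×20) = 4.6/31.2 = 0.1474 per s.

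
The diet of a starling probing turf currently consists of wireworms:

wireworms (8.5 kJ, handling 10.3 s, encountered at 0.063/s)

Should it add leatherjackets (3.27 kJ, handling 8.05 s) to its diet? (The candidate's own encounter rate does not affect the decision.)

On wireworms alone, R = ΣλE/(1+Σλh) = 0.5355/1.649 = 0.3248 kJ/s.
leatherjackets: E/h = 3.27/8.05 = 0.4062 kJ/s.
0.4062 > 0.3248, so adding leatherjackets raises the average — include it.

Yes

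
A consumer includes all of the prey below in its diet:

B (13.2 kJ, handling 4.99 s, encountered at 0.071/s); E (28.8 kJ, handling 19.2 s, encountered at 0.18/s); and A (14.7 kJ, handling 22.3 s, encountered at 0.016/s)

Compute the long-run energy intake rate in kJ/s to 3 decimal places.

1.230 kJ/s

R = (0.071×13.2 + 0.18×28.8 + 0.016×14.7) / (1 + 0.071×4.99 + 0.18×19.2 + 0.016×22.3) = 6.356/5.167 = 1.23 kJ/s.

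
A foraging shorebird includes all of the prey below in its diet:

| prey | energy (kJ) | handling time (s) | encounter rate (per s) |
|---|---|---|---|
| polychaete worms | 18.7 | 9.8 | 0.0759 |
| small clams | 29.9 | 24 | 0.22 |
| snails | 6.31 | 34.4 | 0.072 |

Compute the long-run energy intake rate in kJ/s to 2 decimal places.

R = Σλ_iE_i / (1 + Σλ_ih_i)
Numerator: 0.0759×18.7 + 0.22×29.9 + 0.072×6.31 = 8.452
Denominator: 1 + 0.0759×9.8 + 0.22×24 + 0.072×34.4 = 9.501
R = 8.452/9.501 = 0.8896 kJ/s

0.89 kJ/s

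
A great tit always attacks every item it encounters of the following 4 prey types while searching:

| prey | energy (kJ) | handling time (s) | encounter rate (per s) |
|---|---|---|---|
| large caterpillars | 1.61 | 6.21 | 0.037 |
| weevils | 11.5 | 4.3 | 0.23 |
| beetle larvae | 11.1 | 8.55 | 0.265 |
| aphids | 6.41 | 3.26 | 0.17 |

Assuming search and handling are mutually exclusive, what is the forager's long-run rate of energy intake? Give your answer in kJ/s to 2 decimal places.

1.34 kJ/s

Energy encountered per unit search time: 0.037×1.61 + 0.23×11.5 + 0.265×11.1 + 0.17×6.41 = 6.736 kJ/s.
Handling time per unit search time: 0.037×6.21 + 0.23×4.3 + 0.265×8.55 + 0.17×3.26 = 4.039.
Rate = 6.736/(1 + 4.039) = 1.337 kJ/s.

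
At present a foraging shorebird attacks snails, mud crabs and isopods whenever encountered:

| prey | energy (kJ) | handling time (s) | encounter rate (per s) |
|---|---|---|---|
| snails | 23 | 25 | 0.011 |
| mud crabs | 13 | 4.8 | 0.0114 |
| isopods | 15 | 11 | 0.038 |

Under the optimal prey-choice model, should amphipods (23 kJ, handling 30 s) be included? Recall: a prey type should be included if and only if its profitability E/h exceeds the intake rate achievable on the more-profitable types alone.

Yes

On snails, mud crabs and isopods alone, R = ΣλE/(1+Σλh) = 0.9712/1.748 = 0.5557 kJ/s.
Profitability of amphipods: 23/30 = 0.7667 kJ/s.
Since 0.7667 > R, including amphipods increases the long-run rate.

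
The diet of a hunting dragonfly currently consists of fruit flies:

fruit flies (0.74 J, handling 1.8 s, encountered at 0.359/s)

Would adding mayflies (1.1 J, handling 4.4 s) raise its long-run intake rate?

Yes

Intake rate on the current diet: R = (0.359×0.74) / (1 + 0.359×1.8) = 0.2657/1.646 = 0.1614 J/s.
mayflies: E/h = 1.1/4.4 = 0.25 J/s.
Since 0.25 > R, including mayflies increases the long-run rate.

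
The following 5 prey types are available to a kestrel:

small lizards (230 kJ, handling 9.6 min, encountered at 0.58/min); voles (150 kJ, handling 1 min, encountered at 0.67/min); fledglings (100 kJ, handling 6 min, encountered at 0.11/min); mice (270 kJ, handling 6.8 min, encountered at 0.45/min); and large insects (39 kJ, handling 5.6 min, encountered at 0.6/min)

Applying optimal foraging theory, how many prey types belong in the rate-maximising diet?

1

E/h in descending order: voles 150, mice 39.7, small lizards 24, fledglings 16.7, large insects 6.96 kJ/min. The optimal diet is the largest prefix of this list for which every included type satisfies E_i/h_i > R on the types above it.
Rate on top 1: 60.18. mice: 39.7 < 60.18 → exclude; stop.
Optimal diet: voles — 1 of 5 types.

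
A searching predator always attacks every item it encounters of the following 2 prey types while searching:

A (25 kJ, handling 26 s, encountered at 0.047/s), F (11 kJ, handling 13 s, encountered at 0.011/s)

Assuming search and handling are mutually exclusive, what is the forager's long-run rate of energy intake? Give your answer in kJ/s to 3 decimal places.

0.548 kJ/s

R = Σλ_iE_i / (1 + Σλ_ih_i)
Numerator: 0.047×25 + 0.011×11 = 1.296
Denominator: 1 + 0.047×26 + 0.011×13 = 2.365
R = 1.296/2.365 = 0.548 kJ/s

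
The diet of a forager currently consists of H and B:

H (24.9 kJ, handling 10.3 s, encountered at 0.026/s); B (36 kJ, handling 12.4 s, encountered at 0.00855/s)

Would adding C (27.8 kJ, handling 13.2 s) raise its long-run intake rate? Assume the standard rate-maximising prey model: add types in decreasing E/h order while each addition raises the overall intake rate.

Yes

Intake rate on the current diet: R = (0.026×24.9 + 0.00855×36) / (1 + 0.026×10.3 + 0.00855×12.4) = 0.9552/1.374 = 0.6953 kJ/s.
Profitability of C: 27.8/13.2 = 2.106 kJ/s.
2.106 > 0.6953, so adding C raises the average — include it.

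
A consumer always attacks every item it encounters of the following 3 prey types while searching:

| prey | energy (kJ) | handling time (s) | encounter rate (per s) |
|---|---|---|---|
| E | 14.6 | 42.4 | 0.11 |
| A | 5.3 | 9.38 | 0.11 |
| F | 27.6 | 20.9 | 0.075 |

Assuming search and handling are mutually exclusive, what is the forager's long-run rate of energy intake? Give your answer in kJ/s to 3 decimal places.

0.515 kJ/s

R = (0.11×14.6 + 0.11×5.3 + 0.075×27.6) / (1 + 0.11×42.4 + 0.11×9.38 + 0.075×20.9) = 4.259/8.263 = 0.5154 kJ/s.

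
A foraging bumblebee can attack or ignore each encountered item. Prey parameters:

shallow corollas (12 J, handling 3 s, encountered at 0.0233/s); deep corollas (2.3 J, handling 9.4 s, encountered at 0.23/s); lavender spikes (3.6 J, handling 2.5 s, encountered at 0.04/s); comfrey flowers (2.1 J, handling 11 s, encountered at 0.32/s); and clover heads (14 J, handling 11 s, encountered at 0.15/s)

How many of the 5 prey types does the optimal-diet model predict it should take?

3

Rank by E/h (J/s): shallow corollas 4, lavender spikes 1.44, clover heads 1.27, deep corollas 0.245, comfrey flowers 0.191. Include each in turn until the next type's E/h falls below the running intake rate.
Rate on top 1: 0.2613. lavender spikes: 1.44 > 0.2613 → include.
Rate on top 2: 0.3621. clover heads: 1.27 > 0.3621 → include.
Rate on top 3: 0.8949. deep corollas: 0.245 < 0.8949 → exclude; stop.
Optimal diet: shallow corollas, lavender spikes, clover heads — 3 of 5 types.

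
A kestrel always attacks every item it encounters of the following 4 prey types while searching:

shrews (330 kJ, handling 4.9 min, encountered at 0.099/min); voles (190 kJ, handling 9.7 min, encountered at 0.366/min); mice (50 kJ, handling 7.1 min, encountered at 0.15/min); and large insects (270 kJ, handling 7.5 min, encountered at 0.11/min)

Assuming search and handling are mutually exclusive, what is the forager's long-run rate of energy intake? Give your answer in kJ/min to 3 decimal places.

R = Σλ_iE_i / (1 + Σλ_ih_i)
Numerator: 0.099×330 + 0.366×190 + 0.15×50 + 0.11×270 = 139.4
Denominator: 1 + 0.099×4.9 + 0.366×9.7 + 0.15×7.1 + 0.11×7.5 = 6.925
R = 139.4/6.925 = 20.13 kJ/min

20.131 kJ/min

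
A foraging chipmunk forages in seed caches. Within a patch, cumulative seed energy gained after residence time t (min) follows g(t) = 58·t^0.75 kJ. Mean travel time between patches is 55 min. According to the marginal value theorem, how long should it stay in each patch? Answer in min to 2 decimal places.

165.00 min

Optimal t* satisfies g'(t*) = g(t*)/(T + t*).
g'(t) = 0.75·58·t^-0.25. Setting 0.75·58·t^-0.25 = 58·t^0.75/(55+t) gives 0.75(55+t) = t, so 0.25·t = 0.75×55.
t* = 0.75×55/0.25 = 165 min.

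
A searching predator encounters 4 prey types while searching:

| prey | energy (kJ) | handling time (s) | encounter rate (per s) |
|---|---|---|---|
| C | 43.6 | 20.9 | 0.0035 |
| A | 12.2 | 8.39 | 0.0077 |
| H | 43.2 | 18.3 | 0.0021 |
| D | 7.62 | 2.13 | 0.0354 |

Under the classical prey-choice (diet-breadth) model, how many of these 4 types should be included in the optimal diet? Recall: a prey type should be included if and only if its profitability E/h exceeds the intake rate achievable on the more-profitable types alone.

4

Rank by E/h (kJ/s): D 3.58, H 2.36, C 2.09, A 1.45. Include each in turn until the next type's E/h falls below the running intake rate.
Rate on top 1: 0.2508. H: 2.36 > 0.2508 → include.
Rate on top 2: 0.3236. C: 2.09 > 0.3236 → include.
Rate on top 3: 0.4322. A: 1.45 > 0.4322 → include.
Optimal diet: D, H, C, A — 4 of 4 types.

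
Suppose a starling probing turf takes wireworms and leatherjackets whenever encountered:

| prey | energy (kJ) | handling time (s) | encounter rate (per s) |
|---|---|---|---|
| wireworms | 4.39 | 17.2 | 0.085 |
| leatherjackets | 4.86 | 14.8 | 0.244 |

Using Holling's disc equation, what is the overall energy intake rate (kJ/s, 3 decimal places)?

R = (0.085×4.39 + 0.244×4.86) / (1 + 0.085×17.2 + 0.244×14.8) = 1.559/6.073 = 0.2567 kJ/s.

0.257 kJ/s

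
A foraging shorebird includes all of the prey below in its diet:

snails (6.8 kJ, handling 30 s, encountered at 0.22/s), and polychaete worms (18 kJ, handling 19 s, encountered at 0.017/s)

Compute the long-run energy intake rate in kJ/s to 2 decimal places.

R = (0.22×6.8 + 0.017×18) / (1 + 0.22×30 + 0.017×19) = 1.802/7.923 = 0.2274 kJ/s.

0.23 kJ/s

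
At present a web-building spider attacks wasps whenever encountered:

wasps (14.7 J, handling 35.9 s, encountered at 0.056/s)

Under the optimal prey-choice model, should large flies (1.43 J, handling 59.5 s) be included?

On wasps alone, R = ΣλE/(1+Σλh) = 0.8232/3.01 = 0.2735 J/s.
large flies: E/h = 1.43/59.5 = 0.02403 J/s.
0.02403 < 0.2735, so adding large flies would lower the average — exclude it.

No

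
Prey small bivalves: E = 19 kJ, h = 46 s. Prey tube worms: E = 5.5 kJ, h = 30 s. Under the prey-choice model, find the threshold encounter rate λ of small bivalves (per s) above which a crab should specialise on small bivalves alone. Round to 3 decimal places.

0.017 per s

At the threshold, the rate on small bivalves alone equals the profitability of tube worms: λ·19/(1 + λ·46) = 5.5/30 = 0.1833.
Rearranging, λ(19 − 0.1833×46) = 0.1833, so λ = 0.1833/10.57 = 0.01735 per s.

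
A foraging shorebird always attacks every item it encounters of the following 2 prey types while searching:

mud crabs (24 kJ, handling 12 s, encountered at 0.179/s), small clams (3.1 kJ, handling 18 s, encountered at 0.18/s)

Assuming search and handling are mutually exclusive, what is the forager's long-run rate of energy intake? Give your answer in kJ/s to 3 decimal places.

0.760 kJ/s

R = Σλ_iE_i / (1 + Σλ_ih_i)
Numerator: 0.179×24 + 0.18×3.1 = 4.854
Denominator: 1 + 0.179×12 + 0.18×18 = 6.388
R = 4.854/6.388 = 0.7599 kJ/s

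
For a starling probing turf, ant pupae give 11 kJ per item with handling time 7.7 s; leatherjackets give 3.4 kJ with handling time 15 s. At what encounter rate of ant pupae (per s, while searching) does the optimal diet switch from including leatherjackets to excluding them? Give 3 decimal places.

0.024 per s

The zero-one rule: include leatherjackets iff E₂/h₂ > λE₁/(1+λh₁). Equality gives the switch point.
λE₁h₂ = E₂ + λE₂h₁ ⇒ λ = E₂/(E₁h₂ − E₂h₁) = 3.4/(165 − 26.18) = 0.02449 per s.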